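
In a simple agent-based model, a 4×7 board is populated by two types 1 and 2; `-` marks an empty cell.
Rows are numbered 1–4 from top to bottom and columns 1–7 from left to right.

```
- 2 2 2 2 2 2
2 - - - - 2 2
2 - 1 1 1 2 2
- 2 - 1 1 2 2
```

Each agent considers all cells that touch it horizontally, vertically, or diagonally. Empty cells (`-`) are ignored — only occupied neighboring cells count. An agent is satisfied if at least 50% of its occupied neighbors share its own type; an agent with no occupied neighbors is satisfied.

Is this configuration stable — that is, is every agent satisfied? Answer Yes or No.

Yes

(1,2)2 2/2 satisfied
(1,3)2 2/2 satisfied
(1,4)2 2/2 satisfied
(1,5)2 3/3 satisfied
(1,6)2 4/4 satisfied
(1,7)2 3/3 satisfied
(2,1)2 2/2 satisfied
(2,6)2 6/7 satisfied
(2,7)2 5/5 satisfied
(3,1)2 2/2 satisfied
(3,3)1 2/3 satisfied
(3,4)1 4/4 satisfied
(3,5)1 3/6 satisfied
(3,6)2 5/7 satisfied
(3,7)2 5/5 satisfied
(4,2)2 1/2 satisfied
(4,4)1 4/4 satisfied
(4,5)1 3/5 satisfied
(4,6)2 3/5 satisfied
(4,7)2 3/3 satisfied
All meet the threshold, so the configuration is stable.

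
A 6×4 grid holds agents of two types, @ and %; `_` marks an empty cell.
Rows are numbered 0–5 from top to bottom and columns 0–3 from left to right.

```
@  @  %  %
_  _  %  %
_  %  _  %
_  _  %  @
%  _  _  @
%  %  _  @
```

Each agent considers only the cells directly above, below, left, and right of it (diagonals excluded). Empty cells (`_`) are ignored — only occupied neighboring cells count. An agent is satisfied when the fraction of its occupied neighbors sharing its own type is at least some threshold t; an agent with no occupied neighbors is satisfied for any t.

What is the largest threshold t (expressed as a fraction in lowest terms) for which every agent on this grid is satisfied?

(0,0)@ 1/1
(0,1)@ 1/2
(0,2)% 2/3
(0,3)% 2/2
(1,2)% 2/2
(1,3)% 3/3
(2,1)% — no occupied neighbors
(2,3)% 1/2
(3,2)% 0/1
(3,3)@ 1/3
(4,0)% 1/1
(4,3)@ 2/2
(5,0)% 2/2
(5,1)% 1/1
(5,3)@ 1/1
The smallest same-type fraction is 0/1 at (3,2), which reduces to 0/1. Any threshold above that leaves this agent unsatisfied.

0/1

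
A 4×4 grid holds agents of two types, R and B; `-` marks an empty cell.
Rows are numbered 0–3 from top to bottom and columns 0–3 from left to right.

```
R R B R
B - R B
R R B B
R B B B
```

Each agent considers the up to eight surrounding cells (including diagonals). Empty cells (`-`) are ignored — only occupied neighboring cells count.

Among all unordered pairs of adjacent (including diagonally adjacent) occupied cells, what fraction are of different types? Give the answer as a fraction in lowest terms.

8/17

Scan each occupied cell's neighbors to the right and below (and the two forward diagonals) so each pair is counted once.
Row 0: R(0,0)–R(0,1)= R(0,0)–B(1,0)≠ R(0,1)–B(0,2)≠ R(0,1)–R(1,2)= R(0,1)–B(1,0)≠ B(0,2)–R(0,3)≠ B(0,2)–R(1,2)≠ B(0,2)–B(1,3)= R(0,3)–B(1,3)≠ R(0,3)–R(1,2)=  → 6/10 unlike.
Row 1: B(1,0)–R(2,0)≠ B(1,0)–R(2,1)≠ R(1,2)–B(1,3)≠ R(1,2)–B(2,2)≠ R(1,2)–B(2,3)≠ R(1,2)–R(2,1)= B(1,3)–B(2,3)= B(1,3)–B(2,2)=  → 5/8 unlike.
Row 2: R(2,0)–R(2,1)= R(2,0)–R(3,0)= R(2,0)–B(3,1)≠ R(2,1)–B(2,2)≠ R(2,1)–B(3,1)≠ R(2,1)–B(3,2)≠ R(2,1)–R(3,0)= B(2,2)–B(2,3)= B(2,2)–B(3,2)= B(2,2)–B(3,3)= B(2,2)–B(3,1)= B(2,3)–B(3,3)= B(2,3)–B(3,2)=  → 4/13 unlike.
Row 3: R(3,0)–B(3,1)≠ B(3,1)–B(3,2)= B(3,2)–B(3,3)=  → 1/3 unlike.
Total adjacent occupied pairs: 34; unlike-type pairs: 16.
16/34 reduces to 8/17.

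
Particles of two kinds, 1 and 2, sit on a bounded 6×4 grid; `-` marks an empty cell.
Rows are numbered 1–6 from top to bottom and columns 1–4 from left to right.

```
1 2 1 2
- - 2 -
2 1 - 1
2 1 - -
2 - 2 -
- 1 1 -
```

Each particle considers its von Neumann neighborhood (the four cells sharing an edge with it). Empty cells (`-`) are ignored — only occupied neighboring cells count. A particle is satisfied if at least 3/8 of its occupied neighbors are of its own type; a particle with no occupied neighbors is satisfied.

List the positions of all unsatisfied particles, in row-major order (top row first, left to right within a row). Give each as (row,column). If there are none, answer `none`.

Row 1: (1,1)1 0/1 ✗ · (1,2)2 0/2 ✗ · (1,3)1 0/3 ✗ · (1,4)2 0/1 ✗
Row 2: (2,3)2 0/1 ✗
Row 3: (3,1)2 1/2 ✓ · (3,2)1 1/2 ✓ · (3,4)1 0/0 ✓
Row 4: (4,1)2 2/3 ✓ · (4,2)1 1/2 ✓
Row 5: (5,1)2 1/1 ✓ · (5,3)2 0/1 ✗
Row 6: (6,2)1 1/1 ✓ · (6,3)1 1/2 ✓

(1,1), (1,2), (1,3), (1,4), (2,3), (5,3)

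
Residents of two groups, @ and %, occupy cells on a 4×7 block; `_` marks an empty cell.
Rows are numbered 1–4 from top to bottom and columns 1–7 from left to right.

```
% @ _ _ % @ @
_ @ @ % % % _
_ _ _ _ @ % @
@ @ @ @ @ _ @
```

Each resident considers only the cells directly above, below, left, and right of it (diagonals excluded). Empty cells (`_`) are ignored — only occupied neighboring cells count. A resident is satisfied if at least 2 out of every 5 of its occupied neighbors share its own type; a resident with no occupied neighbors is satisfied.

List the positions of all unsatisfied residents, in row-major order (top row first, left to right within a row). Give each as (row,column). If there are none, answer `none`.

(1,1), (1,6), (3,5), (3,6)

Row 1: (1,1)% 0/1 unhappy · (1,2)@ 1/2 ok · (1,5)% 1/2 ok · (1,6)@ 1/3 unhappy · (1,7)@ 1/1 ok
Row 2: (2,2)@ 2/2 ok · (2,3)@ 1/2 ok · (2,4)% 1/2 ok · (2,5)% 3/4 ok · (2,6)% 2/3 ok
Row 3: (3,5)@ 1/3 unhappy · (3,6)% 1/3 unhappy · (3,7)@ 1/2 ok
Row 4: (4,1)@ 1/1 ok · (4,2)@ 2/2 ok · (4,3)@ 2/2 ok · (4,4)@ 2/2 ok · (4,5)@ 2/2 ok · (4,7)@ 1/1 ok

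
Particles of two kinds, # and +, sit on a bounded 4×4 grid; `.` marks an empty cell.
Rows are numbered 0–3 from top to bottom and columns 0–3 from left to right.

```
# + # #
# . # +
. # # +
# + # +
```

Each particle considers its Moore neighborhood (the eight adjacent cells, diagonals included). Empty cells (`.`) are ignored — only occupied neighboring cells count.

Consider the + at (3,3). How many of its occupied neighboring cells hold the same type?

1

Occupied neighbors of (3,3): (2,2)=#, (2,3)=+, (3,2)=#.
Same type (+): 1 of 3.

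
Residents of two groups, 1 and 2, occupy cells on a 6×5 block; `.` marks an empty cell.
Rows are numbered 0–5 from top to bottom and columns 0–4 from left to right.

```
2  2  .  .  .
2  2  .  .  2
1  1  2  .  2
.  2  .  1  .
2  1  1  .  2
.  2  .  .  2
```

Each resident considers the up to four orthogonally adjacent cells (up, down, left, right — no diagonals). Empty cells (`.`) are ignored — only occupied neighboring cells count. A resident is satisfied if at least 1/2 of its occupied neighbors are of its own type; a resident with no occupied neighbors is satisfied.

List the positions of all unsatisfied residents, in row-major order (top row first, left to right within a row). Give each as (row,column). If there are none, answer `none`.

Row 0: (0,0)2 2/2 ok · (0,1)2 2/2 ok
Row 1: (1,0)2 2/3 ok · (1,1)2 2/3 ok · (1,4)2 1/1 ok
Row 2: (2,0)1 1/2 ok · (2,1)1 1/4 unhappy · (2,2)2 0/1 unhappy · (2,4)2 1/1 ok
Row 3: (3,1)2 0/2 unhappy · (3,3)1 0/0 ok
Row 4: (4,0)2 0/1 unhappy · (4,1)1 1/4 unhappy · (4,2)1 1/1 ok · (4,4)2 1/1 ok
Row 5: (5,1)2 0/1 unhappy · (5,4)2 1/1 ok

(2,1), (2,2), (3,1), (4,0), (4,1), (5,1)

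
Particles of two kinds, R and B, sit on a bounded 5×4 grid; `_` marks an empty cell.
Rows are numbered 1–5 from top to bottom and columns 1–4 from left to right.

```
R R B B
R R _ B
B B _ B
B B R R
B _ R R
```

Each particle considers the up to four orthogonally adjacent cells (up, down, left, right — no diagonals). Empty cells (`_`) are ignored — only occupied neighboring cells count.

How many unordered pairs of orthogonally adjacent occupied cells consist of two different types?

5

Scan each occupied cell's neighbors to the right and below so each pair is counted once.
From row 1: 1 unlike of 6 pairs (running 1/6).
From row 2: 2 unlike of 4 pairs (running 3/10).
From row 3: 1 unlike of 4 pairs (running 4/14).
From row 4: 1 unlike of 6 pairs (running 5/20).
From row 5: 0 unlike of 1 pairs (running 5/21).
Total adjacent occupied pairs: 21; unlike-type pairs: 5.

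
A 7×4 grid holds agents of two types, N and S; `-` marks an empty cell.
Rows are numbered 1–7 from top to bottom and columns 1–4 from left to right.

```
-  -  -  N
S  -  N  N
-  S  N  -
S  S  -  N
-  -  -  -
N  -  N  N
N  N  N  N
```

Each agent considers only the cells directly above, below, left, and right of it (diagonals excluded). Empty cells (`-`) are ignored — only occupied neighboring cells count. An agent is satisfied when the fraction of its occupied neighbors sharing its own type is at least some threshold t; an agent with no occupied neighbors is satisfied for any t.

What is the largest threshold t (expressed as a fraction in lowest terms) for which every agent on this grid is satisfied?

1/2

(1,4)N 1/1
(2,1)S — no occupied neighbors
(2,3)N 2/2
(2,4)N 2/2
(3,2)S 1/2
(3,3)N 1/2
(4,1)S 1/1
(4,2)S 2/2
(4,4)N — no occupied neighbors
(6,1)N 1/1
(6,3)N 2/2
(6,4)N 2/2
(7,1)N 2/2
(7,2)N 2/2
(7,3)N 3/3
(7,4)N 2/2
The smallest same-type fraction is 1/2 at (3,2), which reduces to 1/2. Any threshold above that leaves this agent unsatisfied.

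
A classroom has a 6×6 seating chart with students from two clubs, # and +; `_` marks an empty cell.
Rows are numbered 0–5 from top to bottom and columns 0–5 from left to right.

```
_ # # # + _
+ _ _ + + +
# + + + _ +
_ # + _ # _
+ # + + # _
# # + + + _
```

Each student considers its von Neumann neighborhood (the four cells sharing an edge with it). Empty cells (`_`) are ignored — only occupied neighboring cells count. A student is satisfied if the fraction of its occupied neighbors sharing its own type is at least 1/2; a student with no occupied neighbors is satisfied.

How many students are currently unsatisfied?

7

(0,1)# 1/1 satisfied
(0,2)# 2/2 satisfied
(0,3)# 1/3 not
(0,4)+ 1/2 satisfied
(1,0)+ 0/1 not
(1,3)+ 2/3 satisfied
(1,4)+ 3/3 satisfied
(1,5)+ 2/2 satisfied
(2,0)# 0/2 not
(2,1)+ 1/3 not
(2,2)+ 3/3 satisfied
(2,3)+ 2/2 satisfied
(2,5)+ 1/1 satisfied
(3,1)# 1/3 not
(3,2)+ 2/3 satisfied
(3,4)# 1/1 satisfied
(4,0)+ 0/2 not
(4,1)# 2/4 satisfied
(4,2)+ 3/4 satisfied
(4,3)+ 2/3 satisfied
(4,4)# 1/3 not
(5,0)# 1/2 satisfied
(5,1)# 2/3 satisfied
(5,2)+ 2/3 satisfied
(5,3)+ 3/3 satisfied
(5,4)+ 1/2 satisfied
Unsatisfied: (0,3), (1,0), (2,0), (2,1), (3,1), (4,0), (4,4) — 7 in total.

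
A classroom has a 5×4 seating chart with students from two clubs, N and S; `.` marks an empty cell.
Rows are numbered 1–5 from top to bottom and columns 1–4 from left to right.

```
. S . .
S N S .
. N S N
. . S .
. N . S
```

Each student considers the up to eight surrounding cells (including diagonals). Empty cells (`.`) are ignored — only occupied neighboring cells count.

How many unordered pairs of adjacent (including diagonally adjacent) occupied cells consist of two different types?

Scan each occupied cell's neighbors to the right and below (and the two forward diagonals) so each pair is counted once.
From row 1: 1 unlike of 3 pairs (running 1/3).
From row 2: 6 unlike of 8 pairs (running 7/11).
From row 3: 4 unlike of 5 pairs (running 11/16).
From row 4: 1 unlike of 2 pairs (running 12/18).
Total adjacent occupied pairs: 18; unlike-type pairs: 12.

12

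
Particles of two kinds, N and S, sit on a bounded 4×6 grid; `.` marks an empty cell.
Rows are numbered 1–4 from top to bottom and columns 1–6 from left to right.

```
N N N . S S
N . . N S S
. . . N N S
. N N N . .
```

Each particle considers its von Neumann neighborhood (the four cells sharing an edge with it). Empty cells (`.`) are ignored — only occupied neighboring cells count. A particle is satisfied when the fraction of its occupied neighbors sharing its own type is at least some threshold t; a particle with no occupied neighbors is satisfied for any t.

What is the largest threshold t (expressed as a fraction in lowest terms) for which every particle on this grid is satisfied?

1/3

Row 1: (1,1)N 2/2 · (1,2)N 2/2 · (1,3)N 1/1 · (1,5)S 2/2 · (1,6)S 2/2
Row 2: (2,1)N 1/1 · (2,4)N 1/2 · (2,5)S 2/4 · (2,6)S 3/3
Row 3: (3,4)N 3/3 · (3,5)N 1/3 · (3,6)S 1/2
Row 4: (4,2)N 1/1 · (4,3)N 2/2 · (4,4)N 2/2
The smallest same-type fraction is 1/3 at (3,5), which reduces to 1/3. Any threshold above that leaves this particle unsatisfied.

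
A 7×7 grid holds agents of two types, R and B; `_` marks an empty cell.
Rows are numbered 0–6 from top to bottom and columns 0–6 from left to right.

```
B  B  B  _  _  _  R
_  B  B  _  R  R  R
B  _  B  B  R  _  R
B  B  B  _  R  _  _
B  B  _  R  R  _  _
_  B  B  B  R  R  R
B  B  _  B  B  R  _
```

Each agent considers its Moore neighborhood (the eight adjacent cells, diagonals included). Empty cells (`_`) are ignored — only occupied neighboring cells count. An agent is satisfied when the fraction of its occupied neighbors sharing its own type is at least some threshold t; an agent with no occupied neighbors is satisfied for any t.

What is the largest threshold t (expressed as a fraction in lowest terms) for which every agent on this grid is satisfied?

Row 0: (0,0)B 2/2 · (0,1)B 4/4 · (0,2)B 3/3 · (0,6)R 2/2
Row 1: (1,1)B 6/6 · (1,2)B 5/5 · (1,4)R 2/3 · (1,5)R 5/5 · (1,6)R 3/3
Row 2: (2,0)B 3/3 · (2,2)B 5/5 · (2,3)B 3/6 · (2,4)R 3/4 · (2,6)R 2/2
Row 3: (3,0)B 4/4 · (3,1)B 6/6 · (3,2)B 4/5 · (3,4)R 3/4
Row 4: (4,0)B 4/4 · (4,1)B 6/6 · (4,3)R 3/6 · (4,4)R 4/5
Row 5: (5,1)B 5/5 · (5,2)B 5/6 · (5,3)B 3/6 · (5,4)R 4/7 · (5,5)R 4/5 · (5,6)R 2/2
Row 6: (6,0)B 2/2 · (6,1)B 3/3 · (6,3)B 3/4 · (6,4)B 2/5 · (6,5)R 3/4
The smallest same-type fraction is 2/5 at (6,4), which reduces to 2/5. Any threshold above that leaves this agent unsatisfied.

2/5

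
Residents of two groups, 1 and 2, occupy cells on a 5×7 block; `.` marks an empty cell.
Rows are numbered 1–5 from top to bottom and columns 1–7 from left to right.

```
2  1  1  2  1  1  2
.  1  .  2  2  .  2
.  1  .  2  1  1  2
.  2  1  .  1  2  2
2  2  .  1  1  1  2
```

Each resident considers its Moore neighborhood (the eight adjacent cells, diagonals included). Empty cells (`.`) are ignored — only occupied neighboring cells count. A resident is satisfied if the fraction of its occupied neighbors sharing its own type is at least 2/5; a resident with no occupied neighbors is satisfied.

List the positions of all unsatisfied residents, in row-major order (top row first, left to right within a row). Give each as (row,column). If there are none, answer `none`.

Row 1: (1,1)2 0/2 not · (1,2)1 2/3 satisfied · (1,3)1 2/4 satisfied · (1,4)2 2/4 satisfied · (1,5)1 1/4 not · (1,6)1 1/4 not · (1,7)2 1/2 satisfied
Row 2: (2,2)1 3/4 satisfied · (2,4)2 3/6 satisfied · (2,5)2 3/7 satisfied · (2,7)2 2/4 satisfied
Row 3: (3,2)1 2/3 satisfied · (3,4)2 2/5 satisfied · (3,5)1 2/6 not · (3,6)1 2/7 not · (3,7)2 3/4 satisfied
Row 4: (4,2)2 2/4 satisfied · (4,3)1 2/5 satisfied · (4,5)1 5/7 satisfied · (4,6)2 3/8 not · (4,7)2 3/5 satisfied
Row 5: (5,1)2 2/2 satisfied · (5,2)2 2/3 satisfied · (5,4)1 3/3 satisfied · (5,5)1 3/4 satisfied · (5,6)1 2/5 satisfied · (5,7)2 2/3 satisfied

(1,1), (1,5), (1,6), (3,5), (3,6), (4,6)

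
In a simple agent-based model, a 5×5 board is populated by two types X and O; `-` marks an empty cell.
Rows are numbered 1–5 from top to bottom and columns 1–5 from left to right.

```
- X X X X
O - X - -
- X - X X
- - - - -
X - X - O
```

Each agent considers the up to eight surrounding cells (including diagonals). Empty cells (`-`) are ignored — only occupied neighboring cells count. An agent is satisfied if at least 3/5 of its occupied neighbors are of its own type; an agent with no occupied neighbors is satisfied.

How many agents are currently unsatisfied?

Row 1: (1,2)X 2/3 satisfied · (1,3)X 3/3 satisfied · (1,4)X 3/3 satisfied · (1,5)X 1/1 satisfied
Row 2: (2,1)O 0/2 not · (2,3)X 5/5 satisfied
Row 3: (3,2)X 1/2 not · (3,4)X 2/2 satisfied · (3,5)X 1/1 satisfied
Row 5: (5,1)X 0/0 satisfied · (5,3)X 0/0 satisfied · (5,5)O 0/0 satisfied
Unsatisfied: (2,1), (3,2) — 2 in total.

2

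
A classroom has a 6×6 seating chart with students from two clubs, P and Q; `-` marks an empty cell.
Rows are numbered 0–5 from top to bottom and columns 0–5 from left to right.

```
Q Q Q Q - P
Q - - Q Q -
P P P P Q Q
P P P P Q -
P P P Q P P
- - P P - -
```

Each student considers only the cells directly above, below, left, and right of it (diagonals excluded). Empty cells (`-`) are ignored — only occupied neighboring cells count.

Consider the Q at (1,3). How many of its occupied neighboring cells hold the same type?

2

Occupied neighbors of (1,3): (0,3)=Q, (2,3)=P, (1,4)=Q.
Same type (Q): 2 of 3.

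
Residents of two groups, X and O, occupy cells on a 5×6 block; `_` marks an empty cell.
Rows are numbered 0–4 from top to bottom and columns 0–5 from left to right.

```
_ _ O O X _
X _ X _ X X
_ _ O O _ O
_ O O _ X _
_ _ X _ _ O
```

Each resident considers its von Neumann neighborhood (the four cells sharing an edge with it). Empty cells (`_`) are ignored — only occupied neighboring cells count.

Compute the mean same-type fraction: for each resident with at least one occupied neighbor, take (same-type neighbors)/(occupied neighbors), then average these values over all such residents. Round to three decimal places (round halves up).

Row 0: (0,2)O 1/2 · (0,3)O 1/2 · (0,4)X 1/2
Row 1: (1,0)X — no occupied neighbors · (1,2)X 0/2 · (1,4)X 2/2 · (1,5)X 1/2
Row 2: (2,2)O 2/3 · (2,3)O 1/1 · (2,5)O 0/1
Row 3: (3,1)O 1/1 · (3,2)O 2/3 · (3,4)X — no occupied neighbors
Row 4: (4,2)X 0/1 · (4,5)O — no occupied neighbors
Sum over 12 residents: 1/2 + 1/2 + 1/2 + 0/2 + 2/2 + 1/2 + 2/3 + 1/1 + 0/1 + 1/1 + 2/3 + 0/1 = 19/3; mean = 19/3 ÷ 12 = 19/36 = 0.527777… → 0.528.

0.528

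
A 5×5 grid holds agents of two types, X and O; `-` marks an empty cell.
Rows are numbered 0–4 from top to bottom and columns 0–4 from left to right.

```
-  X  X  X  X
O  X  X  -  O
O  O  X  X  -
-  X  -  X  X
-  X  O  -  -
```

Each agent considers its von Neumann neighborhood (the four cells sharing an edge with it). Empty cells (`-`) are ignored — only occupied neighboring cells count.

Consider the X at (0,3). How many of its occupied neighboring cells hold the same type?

Occupied neighbors of (0,3): (0,2)=X, (0,4)=X.
Same type (X): 2 of 2.

2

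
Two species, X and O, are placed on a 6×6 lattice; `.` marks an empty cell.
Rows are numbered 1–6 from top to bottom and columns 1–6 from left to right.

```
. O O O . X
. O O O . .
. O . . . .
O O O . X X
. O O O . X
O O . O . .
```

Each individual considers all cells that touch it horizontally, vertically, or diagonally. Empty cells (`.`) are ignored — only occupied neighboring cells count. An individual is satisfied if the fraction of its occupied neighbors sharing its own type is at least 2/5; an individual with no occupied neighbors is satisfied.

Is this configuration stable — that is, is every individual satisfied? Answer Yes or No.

(1,2)O 3/3 ok
(1,3)O 5/5 ok
(1,4)O 3/3 ok
(1,6)X 0/0 ok
(2,2)O 4/4 ok
(2,3)O 6/6 ok
(2,4)O 3/3 ok
(3,2)O 5/5 ok
(4,1)O 3/3 ok
(4,2)O 5/5 ok
(4,3)O 5/5 ok
(4,5)X 2/3 ok
(4,6)X 2/2 ok
(5,2)O 6/6 ok
(5,3)O 6/6 ok
(5,4)O 3/4 ok
(5,6)X 2/2 ok
(6,1)O 2/2 ok
(6,2)O 3/3 ok
(6,4)O 2/2 ok
All meet the threshold, so the configuration is stable.

Yes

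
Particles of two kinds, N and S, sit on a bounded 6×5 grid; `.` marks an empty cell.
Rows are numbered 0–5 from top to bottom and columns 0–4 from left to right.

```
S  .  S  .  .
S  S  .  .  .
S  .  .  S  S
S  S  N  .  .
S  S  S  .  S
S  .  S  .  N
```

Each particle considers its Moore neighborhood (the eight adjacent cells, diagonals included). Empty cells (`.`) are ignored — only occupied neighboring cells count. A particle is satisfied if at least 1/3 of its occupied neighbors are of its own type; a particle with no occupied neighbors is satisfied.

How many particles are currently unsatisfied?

3

(0,0)S 2/2 ✓
(0,2)S 1/1 ✓
(1,0)S 3/3 ✓
(1,1)S 4/4 ✓
(2,0)S 4/4 ✓
(2,3)S 1/2 ✓
(2,4)S 1/1 ✓
(3,0)S 4/4 ✓
(3,1)S 5/6 ✓
(3,2)N 0/4 ✗
(4,0)S 4/4 ✓
(4,1)S 6/7 ✓
(4,2)S 3/4 ✓
(4,4)S 0/1 ✗
(5,0)S 2/2 ✓
(5,2)S 2/2 ✓
(5,4)N 0/1 ✗
Unsatisfied: (3,2), (4,4), (5,4) — 3 in total.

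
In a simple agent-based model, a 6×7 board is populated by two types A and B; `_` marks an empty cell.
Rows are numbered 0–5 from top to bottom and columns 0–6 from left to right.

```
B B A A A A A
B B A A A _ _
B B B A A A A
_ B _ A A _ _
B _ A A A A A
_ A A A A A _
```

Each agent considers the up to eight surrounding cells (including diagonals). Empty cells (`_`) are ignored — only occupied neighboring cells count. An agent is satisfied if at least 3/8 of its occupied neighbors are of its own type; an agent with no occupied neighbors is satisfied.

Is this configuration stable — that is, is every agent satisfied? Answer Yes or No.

(0,0)B 3/3 satisfied
(0,1)B 3/5 satisfied
(0,2)A 3/5 satisfied
(0,3)A 5/5 satisfied
(0,4)A 4/4 satisfied
(0,5)A 3/3 satisfied
(0,6)A 1/1 satisfied
(1,0)B 5/5 satisfied
(1,1)B 6/8 satisfied
(1,2)A 4/8 satisfied
(1,3)A 7/8 satisfied
(1,4)A 7/7 satisfied
(2,0)B 4/4 satisfied
(2,1)B 5/6 satisfied
(2,2)B 3/7 satisfied
(2,3)A 6/7 satisfied
(2,4)A 6/6 satisfied
(2,5)A 4/4 satisfied
(2,6)A 1/1 satisfied
(3,1)B 4/5 satisfied
(3,3)A 6/7 satisfied
(3,4)A 7/7 satisfied
(4,0)B 1/2 satisfied
(4,2)A 5/6 satisfied
(4,3)A 7/7 satisfied
(4,4)A 7/7 satisfied
(4,5)A 5/5 satisfied
(4,6)A 2/2 satisfied
(5,1)A 2/3 satisfied
(5,2)A 4/4 satisfied
(5,3)A 5/5 satisfied
(5,4)A 5/5 satisfied
(5,5)A 4/4 satisfied
All meet the threshold, so the configuration is stable.

Yes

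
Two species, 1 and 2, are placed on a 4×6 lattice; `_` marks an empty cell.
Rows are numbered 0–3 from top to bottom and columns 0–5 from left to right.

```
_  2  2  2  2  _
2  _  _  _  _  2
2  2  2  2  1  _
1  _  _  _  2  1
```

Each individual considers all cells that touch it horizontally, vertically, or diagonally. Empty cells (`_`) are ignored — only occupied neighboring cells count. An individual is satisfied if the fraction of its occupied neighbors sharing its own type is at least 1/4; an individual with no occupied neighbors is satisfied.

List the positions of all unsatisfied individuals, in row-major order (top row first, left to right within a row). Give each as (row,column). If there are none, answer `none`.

(3,0)

(0,1)2 2/2 satisfied
(0,2)2 2/2 satisfied
(0,3)2 2/2 satisfied
(0,4)2 2/2 satisfied
(1,0)2 3/3 satisfied
(1,5)2 1/2 satisfied
(2,0)2 2/3 satisfied
(2,1)2 3/4 satisfied
(2,2)2 2/2 satisfied
(2,3)2 2/3 satisfied
(2,4)1 1/4 satisfied
(3,0)1 0/2 not
(3,4)2 1/3 satisfied
(3,5)1 1/2 satisfied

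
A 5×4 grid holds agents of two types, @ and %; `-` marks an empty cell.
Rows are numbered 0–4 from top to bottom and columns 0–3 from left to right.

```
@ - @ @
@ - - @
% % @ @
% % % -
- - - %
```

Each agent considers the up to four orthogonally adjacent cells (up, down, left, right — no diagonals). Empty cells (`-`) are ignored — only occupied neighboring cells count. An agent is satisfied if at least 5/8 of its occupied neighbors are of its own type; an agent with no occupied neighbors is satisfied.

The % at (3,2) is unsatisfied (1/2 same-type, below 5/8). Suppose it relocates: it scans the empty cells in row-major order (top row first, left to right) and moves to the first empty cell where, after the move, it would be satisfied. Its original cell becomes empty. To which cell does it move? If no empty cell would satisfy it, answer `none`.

Vacating (3,2). Empty cells in order:
  (0,1): 0/2 same-type → still unsatisfied.
  (1,1): 1/2 same-type → still unsatisfied.
  (1,2): 0/3 same-type → still unsatisfied.
  (3,3): 1/2 same-type → still unsatisfied.
  (4,0): 1/1 same-type → satisfied — stop here.

(4,0)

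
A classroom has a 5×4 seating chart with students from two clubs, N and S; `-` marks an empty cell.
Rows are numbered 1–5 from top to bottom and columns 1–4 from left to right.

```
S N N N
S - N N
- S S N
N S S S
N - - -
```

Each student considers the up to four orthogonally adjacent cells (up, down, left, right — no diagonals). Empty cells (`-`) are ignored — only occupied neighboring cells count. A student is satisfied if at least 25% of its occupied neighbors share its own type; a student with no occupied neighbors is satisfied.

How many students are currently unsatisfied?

Row 1: (1,1)S 1/2 ok · (1,2)N 1/2 ok · (1,3)N 3/3 ok · (1,4)N 2/2 ok
Row 2: (2,1)S 1/1 ok · (2,3)N 2/3 ok · (2,4)N 3/3 ok
Row 3: (3,2)S 2/2 ok · (3,3)S 2/4 ok · (3,4)N 1/3 ok
Row 4: (4,1)N 1/2 ok · (4,2)S 2/3 ok · (4,3)S 3/3 ok · (4,4)S 1/2 ok
Row 5: (5,1)N 1/1 ok
Every one meets the threshold.

0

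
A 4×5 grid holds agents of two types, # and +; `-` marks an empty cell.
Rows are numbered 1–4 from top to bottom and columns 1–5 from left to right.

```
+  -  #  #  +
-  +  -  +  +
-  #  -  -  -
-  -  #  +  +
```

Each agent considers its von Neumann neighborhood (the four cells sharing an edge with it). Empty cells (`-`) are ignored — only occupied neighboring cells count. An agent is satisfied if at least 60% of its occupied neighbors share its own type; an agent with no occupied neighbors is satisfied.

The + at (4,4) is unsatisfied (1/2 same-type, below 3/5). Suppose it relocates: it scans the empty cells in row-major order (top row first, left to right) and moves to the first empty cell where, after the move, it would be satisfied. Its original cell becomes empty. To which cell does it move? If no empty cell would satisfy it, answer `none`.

(1,2)

Vacating (4,4). Empty cells in order:
  (1,2): 2/3 same-type → satisfied — stop here.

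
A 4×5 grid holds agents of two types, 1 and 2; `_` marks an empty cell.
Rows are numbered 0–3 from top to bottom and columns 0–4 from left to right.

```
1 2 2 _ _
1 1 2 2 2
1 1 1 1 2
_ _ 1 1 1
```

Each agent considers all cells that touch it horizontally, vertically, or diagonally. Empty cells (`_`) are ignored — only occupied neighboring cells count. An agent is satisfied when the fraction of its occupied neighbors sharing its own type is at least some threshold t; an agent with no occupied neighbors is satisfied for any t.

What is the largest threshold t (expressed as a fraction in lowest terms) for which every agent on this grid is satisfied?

(0,0)1 2/3
(0,1)2 2/5
(0,2)2 3/4
(1,0)1 4/5
(1,1)1 5/8
(1,2)2 3/7
(1,3)2 4/6
(1,4)2 2/3
(2,0)1 3/3
(2,1)1 5/6
(2,2)1 5/7
(2,3)1 4/8
(2,4)2 2/5
(3,2)1 4/4
(3,3)1 4/5
(3,4)1 2/3
The smallest same-type fraction is 2/5 at (0,1), which reduces to 2/5. Any threshold above that leaves this agent unsatisfied.

2/5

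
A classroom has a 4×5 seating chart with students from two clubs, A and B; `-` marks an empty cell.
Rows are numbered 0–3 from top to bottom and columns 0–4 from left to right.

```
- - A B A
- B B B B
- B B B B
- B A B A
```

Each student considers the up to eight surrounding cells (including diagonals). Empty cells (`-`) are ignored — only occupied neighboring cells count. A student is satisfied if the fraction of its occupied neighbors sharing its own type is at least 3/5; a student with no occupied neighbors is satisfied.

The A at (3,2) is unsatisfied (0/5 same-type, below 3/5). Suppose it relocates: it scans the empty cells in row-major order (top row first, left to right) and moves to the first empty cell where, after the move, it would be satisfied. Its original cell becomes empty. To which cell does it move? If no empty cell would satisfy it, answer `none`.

Vacating (3,2). Empty cells in order:
  (0,0): 0/1 same-type → still unsatisfied.
  (0,1): 1/3 same-type → still unsatisfied.
  (1,0): 0/2 same-type → still unsatisfied.
  (2,0): 0/3 same-type → still unsatisfied.
  (3,0): 0/2 same-type → still unsatisfied.

none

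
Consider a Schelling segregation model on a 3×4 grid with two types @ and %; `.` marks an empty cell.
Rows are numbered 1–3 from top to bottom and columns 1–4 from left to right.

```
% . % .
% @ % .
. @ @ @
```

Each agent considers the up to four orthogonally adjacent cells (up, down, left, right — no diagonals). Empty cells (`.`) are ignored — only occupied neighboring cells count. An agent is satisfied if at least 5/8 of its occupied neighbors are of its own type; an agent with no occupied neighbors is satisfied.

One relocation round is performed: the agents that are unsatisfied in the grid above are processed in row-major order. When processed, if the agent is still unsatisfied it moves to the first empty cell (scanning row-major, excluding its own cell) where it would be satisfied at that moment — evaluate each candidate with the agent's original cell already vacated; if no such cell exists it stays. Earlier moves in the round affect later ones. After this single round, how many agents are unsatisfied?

Initially unsatisfied (in order): (2,1), (2,2), (2,3).
  (2,1) → (1,2).
  (2,2) → (3,1).
  (2,3) → (1,4).
Resulting grid:
% % % %
. . . .
@ @ @ @
All satisfied now.

0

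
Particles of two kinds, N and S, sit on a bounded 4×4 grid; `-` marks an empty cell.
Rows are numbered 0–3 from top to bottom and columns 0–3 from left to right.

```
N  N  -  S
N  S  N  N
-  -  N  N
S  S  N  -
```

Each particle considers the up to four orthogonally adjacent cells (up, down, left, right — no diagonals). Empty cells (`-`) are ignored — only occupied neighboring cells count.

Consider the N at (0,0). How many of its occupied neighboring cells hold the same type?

2

Occupied neighbors of (0,0): (1,0)=N, (0,1)=N.
Same type (N): 2 of 2.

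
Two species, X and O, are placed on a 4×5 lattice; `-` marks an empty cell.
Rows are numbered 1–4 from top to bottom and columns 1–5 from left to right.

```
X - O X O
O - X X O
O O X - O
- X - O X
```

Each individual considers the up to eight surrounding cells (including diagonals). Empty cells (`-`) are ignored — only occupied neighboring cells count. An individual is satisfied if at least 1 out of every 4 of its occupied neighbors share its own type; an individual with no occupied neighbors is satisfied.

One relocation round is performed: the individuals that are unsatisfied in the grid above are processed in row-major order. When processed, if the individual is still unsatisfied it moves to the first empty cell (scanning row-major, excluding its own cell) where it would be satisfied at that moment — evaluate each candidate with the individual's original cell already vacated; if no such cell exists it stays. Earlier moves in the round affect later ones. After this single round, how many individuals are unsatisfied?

0

Initially unsatisfied (in order): (1,1), (1,3), (4,5).
  (1,1) → (1,2).
  (1,3) → (1,1).
  (4,5) → (1,3).
Resulting grid:
O X X X O
O - X X O
O O X - O
- X - O -
All satisfied now.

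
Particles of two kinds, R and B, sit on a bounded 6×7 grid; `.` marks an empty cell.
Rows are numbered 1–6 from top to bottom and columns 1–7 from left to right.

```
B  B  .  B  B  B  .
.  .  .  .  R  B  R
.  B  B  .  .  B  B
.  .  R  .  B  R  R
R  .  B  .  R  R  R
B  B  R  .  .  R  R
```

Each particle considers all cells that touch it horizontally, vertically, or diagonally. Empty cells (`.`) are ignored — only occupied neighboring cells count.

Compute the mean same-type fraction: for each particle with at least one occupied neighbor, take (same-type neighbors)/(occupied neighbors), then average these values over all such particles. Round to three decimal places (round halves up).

(1,1)B 1/1
(1,2)B 1/1
(1,4)B 1/2
(1,5)B 3/4
(1,6)B 2/4
(2,5)R 0/5
(2,6)B 4/6
(2,7)R 0/4
(3,2)B 1/2
(3,3)B 1/2
(3,6)B 3/7
(3,7)B 2/5
(4,3)R 0/3
(4,5)B 1/4
(4,6)R 4/7
(4,7)R 3/5
(5,1)R 0/2
(5,3)B 1/3
(5,5)R 3/4
(5,6)R 6/7
(5,7)R 5/5
(6,1)B 1/2
(6,2)B 2/4
(6,3)R 0/2
(6,6)R 4/4
(6,7)R 3/3
Sum over 26 particles: 1/1 + 1/1 + 1/2 + 3/4 + 2/4 + 0/5 + 4/6 + 0/4 + 1/2 + 1/2 + 3/7 + 2/5 + 0/3 + 1/4 + 4/7 + 3/5 + 0/2 + 1/3 + 3/4 + 6/7 + 5/5 + 1/2 + 2/4 + 0/2 + 4/4 + 3/3 = 381/28; mean = 381/28 ÷ 26 = 381/728 = 0.523351… → 0.523.

0.523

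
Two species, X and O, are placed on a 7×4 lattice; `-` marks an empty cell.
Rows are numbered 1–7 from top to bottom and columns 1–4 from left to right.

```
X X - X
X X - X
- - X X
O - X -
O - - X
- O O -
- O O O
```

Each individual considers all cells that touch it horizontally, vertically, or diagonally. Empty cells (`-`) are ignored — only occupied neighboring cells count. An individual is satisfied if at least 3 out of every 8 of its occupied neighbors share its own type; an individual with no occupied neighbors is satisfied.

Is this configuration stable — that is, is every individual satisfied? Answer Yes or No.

(1,1)X 3/3 ✓
(1,2)X 3/3 ✓
(1,4)X 1/1 ✓
(2,1)X 3/3 ✓
(2,2)X 4/4 ✓
(2,4)X 3/3 ✓
(3,3)X 4/4 ✓
(3,4)X 3/3 ✓
(4,1)O 1/1 ✓
(4,3)X 3/3 ✓
(5,1)O 2/2 ✓
(5,4)X 1/2 ✓
(6,2)O 4/4 ✓
(6,3)O 4/5 ✓
(7,2)O 3/3 ✓
(7,3)O 4/4 ✓
(7,4)O 2/2 ✓
All meet the threshold, so the configuration is stable.

Yes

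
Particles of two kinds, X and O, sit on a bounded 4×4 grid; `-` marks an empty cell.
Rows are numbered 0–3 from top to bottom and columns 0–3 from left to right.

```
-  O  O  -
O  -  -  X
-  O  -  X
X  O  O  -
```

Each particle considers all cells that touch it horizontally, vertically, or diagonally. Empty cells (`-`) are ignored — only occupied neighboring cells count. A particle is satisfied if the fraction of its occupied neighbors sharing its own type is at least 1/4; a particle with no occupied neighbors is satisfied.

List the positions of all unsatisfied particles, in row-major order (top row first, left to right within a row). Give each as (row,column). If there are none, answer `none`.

Row 0: (0,1)O 2/2 ok · (0,2)O 1/2 ok
Row 1: (1,0)O 2/2 ok · (1,3)X 1/2 ok
Row 2: (2,1)O 3/4 ok · (2,3)X 1/2 ok
Row 3: (3,0)X 0/2 unhappy · (3,1)O 2/3 ok · (3,2)O 2/3 ok

(3,0)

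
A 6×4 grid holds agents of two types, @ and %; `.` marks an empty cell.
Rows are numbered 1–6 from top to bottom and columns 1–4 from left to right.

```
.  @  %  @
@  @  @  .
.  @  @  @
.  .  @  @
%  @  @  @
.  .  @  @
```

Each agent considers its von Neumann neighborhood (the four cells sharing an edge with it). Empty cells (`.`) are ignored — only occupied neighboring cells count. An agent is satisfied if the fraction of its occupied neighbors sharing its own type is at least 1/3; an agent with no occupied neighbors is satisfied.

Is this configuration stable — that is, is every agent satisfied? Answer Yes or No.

Row 1: (1,2)@ 1/2 ✓ · (1,3)% 0/3 ✗ · (1,4)@ 0/1 ✗
Row 2: (2,1)@ 1/1 ✓ · (2,2)@ 4/4 ✓ · (2,3)@ 2/3 ✓
Row 3: (3,2)@ 2/2 ✓ · (3,3)@ 4/4 ✓ · (3,4)@ 2/2 ✓
Row 4: (4,3)@ 3/3 ✓ · (4,4)@ 3/3 ✓
Row 5: (5,1)% 0/1 ✗ · (5,2)@ 1/2 ✓ · (5,3)@ 4/4 ✓ · (5,4)@ 3/3 ✓
Row 6: (6,3)@ 2/2 ✓ · (6,4)@ 2/2 ✓
For instance (1,3) has only 0/3 same-type neighbors, below 1/3.

No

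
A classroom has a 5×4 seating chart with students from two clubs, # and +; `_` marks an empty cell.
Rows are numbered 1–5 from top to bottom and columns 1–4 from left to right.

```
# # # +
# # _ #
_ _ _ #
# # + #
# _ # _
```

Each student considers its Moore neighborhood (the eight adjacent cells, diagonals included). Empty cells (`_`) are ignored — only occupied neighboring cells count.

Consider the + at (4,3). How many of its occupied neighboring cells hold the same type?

Occupied neighbors of (4,3): (3,4)=#, (4,2)=#, (4,4)=#, (5,3)=#.
Same type (+): 0 of 4.

0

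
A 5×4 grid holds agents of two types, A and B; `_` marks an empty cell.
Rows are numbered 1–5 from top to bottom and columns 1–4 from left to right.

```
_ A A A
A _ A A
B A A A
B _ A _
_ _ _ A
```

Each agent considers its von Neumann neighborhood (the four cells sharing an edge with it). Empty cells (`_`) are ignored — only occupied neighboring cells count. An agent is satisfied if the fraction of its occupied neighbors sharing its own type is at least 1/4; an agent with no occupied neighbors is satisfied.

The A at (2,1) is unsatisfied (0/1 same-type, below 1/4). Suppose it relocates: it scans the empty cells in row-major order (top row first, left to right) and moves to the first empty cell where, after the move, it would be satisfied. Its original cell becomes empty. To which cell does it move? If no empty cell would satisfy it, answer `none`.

Vacating (2,1). Empty cells in order:
  (1,1): 1/1 same-type → satisfied — stop here.

(1,1)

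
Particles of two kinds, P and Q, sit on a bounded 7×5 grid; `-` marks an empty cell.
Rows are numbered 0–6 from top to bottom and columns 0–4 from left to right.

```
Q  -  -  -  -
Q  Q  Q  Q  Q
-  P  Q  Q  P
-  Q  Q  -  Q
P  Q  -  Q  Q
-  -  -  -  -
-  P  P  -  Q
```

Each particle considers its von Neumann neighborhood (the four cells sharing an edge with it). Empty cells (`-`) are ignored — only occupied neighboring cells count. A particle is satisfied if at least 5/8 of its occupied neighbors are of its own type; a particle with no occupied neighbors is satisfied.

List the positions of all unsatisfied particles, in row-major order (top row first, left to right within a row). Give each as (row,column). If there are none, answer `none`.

(1,4), (2,1), (2,4), (3,4), (4,0), (4,1)

(0,0)Q 1/1 ok
(1,0)Q 2/2 ok
(1,1)Q 2/3 ok
(1,2)Q 3/3 ok
(1,3)Q 3/3 ok
(1,4)Q 1/2 unhappy
(2,1)P 0/3 unhappy
(2,2)Q 3/4 ok
(2,3)Q 2/3 ok
(2,4)P 0/3 unhappy
(3,1)Q 2/3 ok
(3,2)Q 2/2 ok
(3,4)Q 1/2 unhappy
(4,0)P 0/1 unhappy
(4,1)Q 1/2 unhappy
(4,3)Q 1/1 ok
(4,4)Q 2/2 ok
(6,1)P 1/1 ok
(6,2)P 1/1 ok
(6,4)Q 0/0 ok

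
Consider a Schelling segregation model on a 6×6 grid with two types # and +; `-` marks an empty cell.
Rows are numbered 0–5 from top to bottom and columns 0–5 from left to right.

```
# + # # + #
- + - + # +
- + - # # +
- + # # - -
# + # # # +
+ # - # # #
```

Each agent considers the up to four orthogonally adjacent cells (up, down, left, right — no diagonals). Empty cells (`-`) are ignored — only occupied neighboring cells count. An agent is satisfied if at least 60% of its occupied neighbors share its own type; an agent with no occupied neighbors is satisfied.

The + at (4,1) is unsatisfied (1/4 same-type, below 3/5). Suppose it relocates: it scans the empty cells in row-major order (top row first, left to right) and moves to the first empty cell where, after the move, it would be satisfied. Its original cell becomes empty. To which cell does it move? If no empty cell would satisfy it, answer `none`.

(1,2)

Vacating (4,1). Empty cells in order:
  (1,0): 1/2 same-type → still unsatisfied.
  (1,2): 2/3 same-type → satisfied — stop here.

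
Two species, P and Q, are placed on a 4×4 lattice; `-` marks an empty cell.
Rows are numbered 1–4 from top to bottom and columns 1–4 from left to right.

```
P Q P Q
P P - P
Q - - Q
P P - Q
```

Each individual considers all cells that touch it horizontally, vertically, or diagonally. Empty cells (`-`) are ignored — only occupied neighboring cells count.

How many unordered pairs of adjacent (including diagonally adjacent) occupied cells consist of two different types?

11

Scan each occupied cell's neighbors to the right and below (and the two forward diagonals) so each pair is counted once.
Row 1: P(1,1)–Q(1,2)≠ P(1,1)–P(2,1)= P(1,1)–P(2,2)= Q(1,2)–P(1,3)≠ Q(1,2)–P(2,2)≠ Q(1,2)–P(2,1)≠ P(1,3)–Q(1,4)≠ P(1,3)–P(2,4)= P(1,3)–P(2,2)= Q(1,4)–P(2,4)≠  → 6/10 unlike.
Row 2: P(2,1)–P(2,2)= P(2,1)–Q(3,1)≠ P(2,2)–Q(3,1)≠ P(2,4)–Q(3,4)≠  → 3/4 unlike.
Row 3: Q(3,1)–P(4,1)≠ Q(3,1)–P(4,2)≠ Q(3,4)–Q(4,4)=  → 2/3 unlike.
Row 4: P(4,1)–P(4,2)=  → 0/1 unlike.
Total adjacent occupied pairs: 18; unlike-type pairs: 11.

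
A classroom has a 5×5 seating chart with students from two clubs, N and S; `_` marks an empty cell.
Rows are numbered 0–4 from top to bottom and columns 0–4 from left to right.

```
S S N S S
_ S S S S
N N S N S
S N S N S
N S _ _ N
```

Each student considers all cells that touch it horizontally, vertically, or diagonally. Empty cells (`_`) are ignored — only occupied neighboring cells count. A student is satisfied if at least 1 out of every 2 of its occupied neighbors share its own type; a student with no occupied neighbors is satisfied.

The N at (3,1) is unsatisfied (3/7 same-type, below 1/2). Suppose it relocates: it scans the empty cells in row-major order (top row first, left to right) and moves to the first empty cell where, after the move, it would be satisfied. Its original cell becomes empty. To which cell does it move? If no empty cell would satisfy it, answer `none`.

(4,3)

Vacating (3,1). Empty cells in order:
  (1,0): 2/5 same-type → still unsatisfied.
  (4,2): 1/3 same-type → still unsatisfied.
  (4,3): 2/4 same-type → satisfied — stop here.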